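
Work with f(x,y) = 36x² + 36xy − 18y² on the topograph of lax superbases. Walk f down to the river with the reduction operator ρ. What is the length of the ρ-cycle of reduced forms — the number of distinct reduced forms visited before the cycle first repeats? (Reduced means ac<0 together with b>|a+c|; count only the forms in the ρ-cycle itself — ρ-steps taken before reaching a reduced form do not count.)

D = 3888, ⌊√D⌋ = 62
river: ρ → (-18,36,36)
river: ρ → (36,36,-18)
ρ-cycle length = 2 (tail of 0 descent steps not counted)

2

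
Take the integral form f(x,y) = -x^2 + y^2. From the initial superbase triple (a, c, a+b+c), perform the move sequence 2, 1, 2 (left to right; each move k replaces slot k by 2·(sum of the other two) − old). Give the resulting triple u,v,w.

start (-1,1,0) = (f(1,0),f(0,1),f(1,1))
replace slot 2: 2·((-1)+0) − 1 = -3 → (-1,-3,0)
replace slot 1: 2·((-3)+0) − (-1) = -5 → (-5,-3,0)
replace slot 2: 2·((-5)+0) − (-3) = -7 → (-5,-7,0)

-5,-7,0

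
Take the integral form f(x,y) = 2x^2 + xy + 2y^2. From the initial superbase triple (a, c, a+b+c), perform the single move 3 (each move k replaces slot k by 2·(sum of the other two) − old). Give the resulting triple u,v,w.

start (2,2,5) = (f(1,0),f(0,1),f(1,1))
replace slot 3: 2·(2+2) − 5 = 3 → (2,2,3)

2,2,3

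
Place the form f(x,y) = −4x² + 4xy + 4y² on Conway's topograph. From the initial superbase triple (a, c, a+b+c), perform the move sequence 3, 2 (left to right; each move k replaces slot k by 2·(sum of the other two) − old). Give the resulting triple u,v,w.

start (-4,4,4) = (f(1,0),f(0,1),f(1,1))
replace slot 3: 2·((-4)+4) − 4 = -4 → (-4,4,-4)
replace slot 2: 2·((-4)+(-4)) − 4 = -20 → (-4,-20,-4)

-4,-20,-4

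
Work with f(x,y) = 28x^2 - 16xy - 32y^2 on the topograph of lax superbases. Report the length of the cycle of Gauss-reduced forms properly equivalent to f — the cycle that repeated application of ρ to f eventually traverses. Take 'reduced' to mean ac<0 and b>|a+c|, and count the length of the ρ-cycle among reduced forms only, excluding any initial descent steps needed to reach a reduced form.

D = 3840, ⌊√D⌋ = 61
descent: ρ → (-32,16,28)  [lands on river]
river: ρ → (28,40,-20)
river: ρ → (-20,40,28)
river: ρ → (28,16,-32)
river: ρ → (-32,48,12)
river: ρ → (12,48,-32)
ρ-cycle length = 6 (tail of 1 descent step not counted)

6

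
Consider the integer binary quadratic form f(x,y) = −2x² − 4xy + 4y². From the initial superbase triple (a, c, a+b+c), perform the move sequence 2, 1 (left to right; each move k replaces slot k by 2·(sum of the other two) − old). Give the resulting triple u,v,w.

start (-2,4,-2) = (f(1,0),f(0,1),f(1,1))
replace slot 2: 2·((-2)+(-2)) − 4 = -12 → (-2,-12,-2)
replace slot 1: 2·((-12)+(-2)) − (-2) = -26 → (-26,-12,-2)

-26,-12,-2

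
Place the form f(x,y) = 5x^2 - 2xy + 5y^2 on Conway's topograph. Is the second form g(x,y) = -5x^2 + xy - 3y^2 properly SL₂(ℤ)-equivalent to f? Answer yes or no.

D₁ = -96, D₂ = -59
discriminants differ ⇒ not SL₂(ℤ)-equivalent

no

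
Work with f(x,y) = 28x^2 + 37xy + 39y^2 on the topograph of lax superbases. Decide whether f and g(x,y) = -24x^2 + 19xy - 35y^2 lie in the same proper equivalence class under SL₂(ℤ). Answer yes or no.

D₁ = -2999, D₂ = -2999
f: translate: b→-19 (≡37 mod 56), so (28,37,39)→(28,-19,30)
f: reduced (well bottom): (28,-19,30) with a≤c, −a<b≤a
g is negative-definite; reduce −g:
−g: reduced (well bottom): (24,-19,35) with a≤c, −a<b≤a
flip sign back: reduced form of g is (-24,19,-35)
reduced forms (28, -19, 30) vs (-24, 19, -35) ⇒ inequivalent

no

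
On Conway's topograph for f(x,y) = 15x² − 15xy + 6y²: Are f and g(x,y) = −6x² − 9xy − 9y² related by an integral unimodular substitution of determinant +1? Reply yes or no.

D₁ = -135, D₂ = -135
f: translate: b→15 (≡-15 mod 30), so (15,-15,6)→(15,15,6)
f: flip: (15,15,6)→(6,-15,15)
f: translate: b→-3 (≡-15 mod 12), so (6,-15,15)→(6,-3,6)
f: flip: (6,-3,6)→(6,3,6)
f: reduced (well bottom): (6,3,6) with a≤c, −a<b≤a
g is negative-definite; reduce −g:
−g: translate: b→-3 (≡9 mod 12), so (6,9,9)→(6,-3,6)
−g: flip: (6,-3,6)→(6,3,6)
−g: reduced (well bottom): (6,3,6) with a≤c, −a<b≤a
flip sign back: reduced form of g is (-6,-3,-6)
reduced forms (6, 3, 6) vs (-6, -3, -6) ⇒ inequivalent

no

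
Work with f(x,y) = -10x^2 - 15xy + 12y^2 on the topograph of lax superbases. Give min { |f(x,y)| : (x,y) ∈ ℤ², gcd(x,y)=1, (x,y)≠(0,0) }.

descent: ρ → (12,15,-10)  [lands on river]
river: ρ → (-10,25,2)
river: ρ → (2,23,-22)
river: ρ → (-22,21,3)
river: ρ → (3,21,-22)
river: ρ → (-22,23,2)
river: ρ → (2,25,-10)
river: ρ → (-10,15,12)
river: ρ → (12,9,-13)
river: ρ → (-13,17,8)
river: ρ → (8,15,-15)
river: ρ → (-15,15,8)
river: ρ → (8,17,-13)
river: ρ → (-13,9,12)
closes: descent 1, river 14
min |a| on river = 2

2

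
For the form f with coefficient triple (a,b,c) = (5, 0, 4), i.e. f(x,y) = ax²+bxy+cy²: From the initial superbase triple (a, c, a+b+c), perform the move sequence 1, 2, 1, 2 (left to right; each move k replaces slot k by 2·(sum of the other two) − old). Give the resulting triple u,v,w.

start (5,4,9) = (f(1,0),f(0,1),f(1,1))
replace slot 1: 2·(4+9) − 5 = 21 → (21,4,9)
replace slot 2: 2·(21+9) − 4 = 56 → (21,56,9)
replace slot 1: 2·(56+9) − 21 = 109 → (109,56,9)
replace slot 2: 2·(109+9) − 56 = 180 → (109,180,9)

109,180,9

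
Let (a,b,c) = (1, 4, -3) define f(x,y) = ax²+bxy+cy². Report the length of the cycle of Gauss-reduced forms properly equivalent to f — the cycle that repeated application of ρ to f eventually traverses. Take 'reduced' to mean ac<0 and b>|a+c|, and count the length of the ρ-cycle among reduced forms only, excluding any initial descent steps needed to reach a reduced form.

D = 28, ⌊√D⌋ = 5
river: ρ → (-3,2,2)
river: ρ → (2,2,-3)
river: ρ → (-3,4,1)
river: ρ → (1,4,-3)
ρ-cycle length = 4 (tail of 0 descent steps not counted)

4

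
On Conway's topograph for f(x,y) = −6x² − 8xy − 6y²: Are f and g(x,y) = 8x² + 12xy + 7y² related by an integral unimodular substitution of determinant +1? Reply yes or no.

D₁ = -80, D₂ = -80
f is negative-definite; reduce −f:
−f: translate: b→-4 (≡8 mod 12), so (6,8,6)→(6,-4,4)
−f: flip: (6,-4,4)→(4,4,6)
−f: reduced (well bottom): (4,4,6) with a≤c, −a<b≤a
flip sign back: reduced form of f is (-4,-4,-6)
g: translate: b→-4 (≡12 mod 16), so (8,12,7)→(8,-4,3)
g: flip: (8,-4,3)→(3,4,8)
g: translate: b→-2 (≡4 mod 6), so (3,4,8)→(3,-2,7)
g: reduced (well bottom): (3,-2,7) with a≤c, −a<b≤a
reduced forms (-4, -4, -6) vs (3, -2, 7) ⇒ inequivalent

no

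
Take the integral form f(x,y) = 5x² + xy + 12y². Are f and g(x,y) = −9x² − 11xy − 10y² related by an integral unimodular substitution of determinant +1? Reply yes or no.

D₁ = -239, D₂ = -239
f: reduced (well bottom): (5,1,12) with a≤c, −a<b≤a
g is negative-definite; reduce −g:
−g: translate: b→-7 (≡11 mod 18), so (9,11,10)→(9,-7,8)
−g: flip: (9,-7,8)→(8,7,9)
−g: reduced (well bottom): (8,7,9) with a≤c, −a<b≤a
flip sign back: reduced form of g is (-8,-7,-9)
reduced forms (5, 1, 12) vs (-8, -7, -9) ⇒ inequivalent

no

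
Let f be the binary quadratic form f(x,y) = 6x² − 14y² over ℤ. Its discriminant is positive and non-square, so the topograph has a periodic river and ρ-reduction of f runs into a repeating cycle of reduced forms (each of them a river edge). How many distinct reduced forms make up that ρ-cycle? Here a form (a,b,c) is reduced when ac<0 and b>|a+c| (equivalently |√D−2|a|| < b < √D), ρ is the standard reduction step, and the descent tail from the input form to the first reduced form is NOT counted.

D = 336, ⌊√D⌋ = 18
descent: ρ → (-14,0,6)
descent: ρ → (6,12,-8)  [lands on river]
river: ρ → (-8,4,10)
river: ρ → (10,16,-2)
river: ρ → (-2,16,10)
river: ρ → (10,4,-8)
river: ρ → (-8,12,6)
ρ-cycle length = 6 (tail of 2 descent steps not counted)

6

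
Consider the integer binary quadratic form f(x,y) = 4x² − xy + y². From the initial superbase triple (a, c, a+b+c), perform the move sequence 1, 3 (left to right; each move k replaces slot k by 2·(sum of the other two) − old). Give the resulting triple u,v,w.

start (4,1,4) = (f(1,0),f(0,1),f(1,1))
replace slot 1: 2·(1+4) − 4 = 6 → (6,1,4)
replace slot 3: 2·(6+1) − 4 = 10 → (6,1,10)

6,1,10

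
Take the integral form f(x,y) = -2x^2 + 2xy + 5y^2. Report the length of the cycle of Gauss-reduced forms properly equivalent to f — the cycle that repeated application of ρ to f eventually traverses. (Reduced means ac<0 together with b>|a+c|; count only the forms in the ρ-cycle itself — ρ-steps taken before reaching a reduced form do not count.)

D = 44, ⌊√D⌋ = 6
descent: ρ → (5,-2,-2)
descent: ρ → (-2,6,1)  [lands on river]
river: ρ → (1,6,-2)
ρ-cycle length = 2 (tail of 2 descent steps not counted)

2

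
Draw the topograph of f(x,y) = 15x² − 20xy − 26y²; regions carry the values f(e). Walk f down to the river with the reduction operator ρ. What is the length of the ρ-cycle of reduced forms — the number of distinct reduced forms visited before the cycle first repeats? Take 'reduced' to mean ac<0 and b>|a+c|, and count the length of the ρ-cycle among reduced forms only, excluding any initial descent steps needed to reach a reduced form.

D = 1960, ⌊√D⌋ = 44
descent: ρ → (-26,20,15)  [lands on river]
river: ρ → (15,40,-6)
river: ρ → (-6,44,1)
river: ρ → (1,44,-6)
river: ρ → (-6,40,15)
river: ρ → (15,20,-26)
river: ρ → (-26,32,9)
river: ρ → (9,40,-10)
river: ρ → (-10,40,9)
river: ρ → (9,32,-26)
ρ-cycle length = 10 (tail of 1 descent step not counted)

10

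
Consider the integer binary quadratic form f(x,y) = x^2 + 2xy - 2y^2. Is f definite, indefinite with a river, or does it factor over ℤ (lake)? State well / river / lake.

D = b²−4ac = 2² − 4·1·(-2) = 12
D > 0 non-square ⇒ indefinite ⇒ periodic river

river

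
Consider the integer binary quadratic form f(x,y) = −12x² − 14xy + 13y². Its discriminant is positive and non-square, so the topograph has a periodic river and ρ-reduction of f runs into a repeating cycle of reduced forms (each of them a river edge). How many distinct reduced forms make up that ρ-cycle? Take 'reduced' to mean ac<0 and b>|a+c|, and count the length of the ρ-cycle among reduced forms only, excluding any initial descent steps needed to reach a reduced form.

D = 820, ⌊√D⌋ = 28
descent: ρ → (13,14,-12)  [lands on river]
river: ρ → (-12,10,15)
river: ρ → (15,20,-7)
river: ρ → (-7,22,12)
river: ρ → (12,26,-3)
river: ρ → (-3,28,3)
river: ρ → (3,26,-12)
river: ρ → (-12,22,7)
river: ρ → (7,20,-15)
river: ρ → (-15,10,12)
river: ρ → (12,14,-13)
river: ρ → (-13,12,13)
ρ-cycle length = 12 (tail of 1 descent step not counted)

12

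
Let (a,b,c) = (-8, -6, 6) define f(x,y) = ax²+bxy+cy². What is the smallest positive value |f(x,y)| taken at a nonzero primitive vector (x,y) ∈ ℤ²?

descent: ρ → (6,6,-8)  [lands on river]
river: ρ → (-8,10,4)
river: ρ → (4,14,-2)
river: ρ → (-2,14,4)
river: ρ → (4,10,-8)
river: ρ → (-8,6,6)
closes: descent 1, river 6
min |a| on river = 2

2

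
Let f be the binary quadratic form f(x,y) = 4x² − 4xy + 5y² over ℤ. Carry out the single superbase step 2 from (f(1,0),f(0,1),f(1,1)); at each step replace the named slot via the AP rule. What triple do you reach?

start (4,5,5) = (f(1,0),f(0,1),f(1,1))
replace slot 2: 2·(4+5) − 5 = 13 → (4,13,5)

4,13,5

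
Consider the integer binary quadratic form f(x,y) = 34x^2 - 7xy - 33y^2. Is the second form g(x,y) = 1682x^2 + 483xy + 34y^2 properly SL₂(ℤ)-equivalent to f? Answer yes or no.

D₁ = 4537, D₂ = 4537
river cycle of f (length 98): (-33, 7, 34), (34, 61, -6), (-6, 59, 44), (44, 29, -21), (-21, 55, 18), (18, 53, -24), (-24, 43, 28), (28, 13, -39), (-39, 65, 2), (2, 67, -6), … (88 more)
river cycle of g (length 98): (34, 61, -6), (-6, 59, 44), (44, 29, -21), (-21, 55, 18), (18, 53, -24), (-24, 43, 28), (28, 13, -39), (-39, 65, 2), (2, 67, -6), (-6, 65, 13), … (88 more)
cycles coincide ⇒ equivalent

yes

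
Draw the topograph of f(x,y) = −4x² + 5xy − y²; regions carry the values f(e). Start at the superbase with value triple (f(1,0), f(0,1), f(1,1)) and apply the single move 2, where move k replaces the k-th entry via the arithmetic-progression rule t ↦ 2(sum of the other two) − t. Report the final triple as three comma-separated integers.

start (-4,-1,0) = (f(1,0),f(0,1),f(1,1))
replace slot 2: 2·((-4)+0) − (-1) = -7 → (-4,-7,0)

-4,-7,0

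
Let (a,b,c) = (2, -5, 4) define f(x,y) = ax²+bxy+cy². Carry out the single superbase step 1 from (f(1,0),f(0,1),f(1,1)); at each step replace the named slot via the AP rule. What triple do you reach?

start (2,4,1) = (f(1,0),f(0,1),f(1,1))
replace slot 1: 2·(4+1) − 2 = 8 → (8,4,1)

8,4,1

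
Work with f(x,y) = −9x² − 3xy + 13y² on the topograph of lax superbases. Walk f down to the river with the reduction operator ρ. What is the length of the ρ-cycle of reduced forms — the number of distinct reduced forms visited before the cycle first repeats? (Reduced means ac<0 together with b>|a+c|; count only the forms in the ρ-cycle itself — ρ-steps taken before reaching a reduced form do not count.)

D = 477, ⌊√D⌋ = 21
descent: ρ → (13,3,-9)
descent: ρ → (-9,15,7)  [lands on river]
river: ρ → (7,13,-11)
river: ρ → (-11,9,9)
river: ρ → (9,9,-11)
river: ρ → (-11,13,7)
river: ρ → (7,15,-9)
river: ρ → (-9,21,1)
river: ρ → (1,21,-9)
ρ-cycle length = 8 (tail of 2 descent steps not counted)

8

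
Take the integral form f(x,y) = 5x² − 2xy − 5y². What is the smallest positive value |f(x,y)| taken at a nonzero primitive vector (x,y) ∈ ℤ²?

descent: ρ → (-5,2,5)  [lands on river]
river: ρ → (5,8,-2)
river: ρ → (-2,8,5)
river: ρ → (5,2,-5)
river: ρ → (-5,8,2)
river: ρ → (2,8,-5)
closes: descent 1, river 6
min |a| on river = 2

2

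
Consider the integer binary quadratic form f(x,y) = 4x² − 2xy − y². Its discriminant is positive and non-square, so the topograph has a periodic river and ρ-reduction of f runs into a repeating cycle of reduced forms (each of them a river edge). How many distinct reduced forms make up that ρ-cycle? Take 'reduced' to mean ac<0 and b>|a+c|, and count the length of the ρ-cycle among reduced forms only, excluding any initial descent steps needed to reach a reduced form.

D = 20, ⌊√D⌋ = 4
descent: ρ → (-1,4,1)  [lands on river]
river: ρ → (1,4,-1)
ρ-cycle length = 2 (tail of 1 descent step not counted)

2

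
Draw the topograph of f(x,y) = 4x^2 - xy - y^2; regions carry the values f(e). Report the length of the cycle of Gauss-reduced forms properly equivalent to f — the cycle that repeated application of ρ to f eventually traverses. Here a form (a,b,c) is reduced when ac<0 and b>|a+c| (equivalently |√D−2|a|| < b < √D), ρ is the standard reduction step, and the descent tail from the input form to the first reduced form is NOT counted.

D = 17, ⌊√D⌋ = 4
descent: ρ → (-1,3,2)  [lands on river]
river: ρ → (2,1,-2)
river: ρ → (-2,3,1)
river: ρ → (1,3,-2)
river: ρ → (-2,1,2)
river: ρ → (2,3,-1)
ρ-cycle length = 6 (tail of 1 descent step not counted)

6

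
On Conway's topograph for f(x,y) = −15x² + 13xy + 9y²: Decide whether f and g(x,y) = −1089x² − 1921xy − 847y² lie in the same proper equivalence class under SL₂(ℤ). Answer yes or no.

D₁ = 709, D₂ = 709
river cycle of f (length 34): (9, 23, -5), (-5, 17, 21), (21, 25, -1), (-1, 25, 21), (21, 17, -5), (-5, 23, 9), (9, 13, -15), (-15, 17, 7), (7, 25, -3), (-3, 23, 15), … (24 more)
river cycle of g (length 34): (-15, 13, 9), (9, 23, -5), (-5, 17, 21), (21, 25, -1), (-1, 25, 21), (21, 17, -5), (-5, 23, 9), (9, 13, -15), (-15, 17, 7), (7, 25, -3), … (24 more)
cycles coincide ⇒ equivalent

yes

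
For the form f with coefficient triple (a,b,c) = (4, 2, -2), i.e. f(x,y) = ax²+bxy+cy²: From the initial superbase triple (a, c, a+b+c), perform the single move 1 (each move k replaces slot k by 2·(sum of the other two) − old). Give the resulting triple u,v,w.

start (4,-2,4) = (f(1,0),f(0,1),f(1,1))
replace slot 1: 2·((-2)+4) − 4 = 0 → (0,-2,4)

0,-2,4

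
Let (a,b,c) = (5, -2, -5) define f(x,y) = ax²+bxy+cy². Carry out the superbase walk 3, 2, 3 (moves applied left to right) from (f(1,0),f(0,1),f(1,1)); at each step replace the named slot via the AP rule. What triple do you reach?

start (5,-5,-2) = (f(1,0),f(0,1),f(1,1))
replace slot 3: 2·(5+(-5)) − (-2) = 2 → (5,-5,2)
replace slot 2: 2·(5+2) − (-5) = 19 → (5,19,2)
replace slot 3: 2·(5+19) − 2 = 46 → (5,19,46)

5,19,46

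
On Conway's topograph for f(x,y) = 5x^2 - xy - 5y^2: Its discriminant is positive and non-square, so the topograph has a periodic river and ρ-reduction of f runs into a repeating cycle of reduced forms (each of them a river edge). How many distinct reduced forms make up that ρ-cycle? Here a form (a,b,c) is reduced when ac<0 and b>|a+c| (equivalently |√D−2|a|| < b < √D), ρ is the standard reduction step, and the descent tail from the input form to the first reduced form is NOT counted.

D = 101, ⌊√D⌋ = 10
descent: ρ → (-5,1,5)  [lands on river]
river: ρ → (5,9,-1)
river: ρ → (-1,9,5)
river: ρ → (5,1,-5)
river: ρ → (-5,9,1)
river: ρ → (1,9,-5)
ρ-cycle length = 6 (tail of 1 descent step not counted)

6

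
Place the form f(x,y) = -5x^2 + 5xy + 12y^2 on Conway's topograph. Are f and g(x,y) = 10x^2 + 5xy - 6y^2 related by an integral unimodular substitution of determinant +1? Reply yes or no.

D₁ = 265, D₂ = 265
river cycle of f (length 18): (-5, 15, 2), (2, 13, -12), (-12, 11, 3), (3, 13, -8), (-8, 3, 8), (8, 13, -3), (-3, 11, 12), (12, 13, -2), (-2, 15, 5), (5, 15, -2), … (8 more)
river cycle of g (length 22): (-6, 7, 9), (9, 11, -4), (-4, 13, 6), (6, 11, -6), (-6, 13, 4), (4, 11, -9), (-9, 7, 6), (6, 5, -10), (-10, 15, 1), (1, 15, -10), … (12 more)
cycles differ ⇒ inequivalent

no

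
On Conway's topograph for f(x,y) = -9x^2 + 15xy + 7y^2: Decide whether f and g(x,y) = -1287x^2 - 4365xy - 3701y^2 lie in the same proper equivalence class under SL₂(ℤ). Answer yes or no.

D₁ = 477, D₂ = 477
river cycle of f (length 8): (7, 13, -11), (-11, 9, 9), (9, 9, -11), (-11, 13, 7), (7, 15, -9), (-9, 21, 1), (1, 21, -9), (-9, 15, 7)
river cycle of g (length 8): (-9, 15, 7), (7, 13, -11), (-11, 9, 9), (9, 9, -11), (-11, 13, 7), (7, 15, -9), (-9, 21, 1), (1, 21, -9)
cycles coincide ⇒ equivalent

yes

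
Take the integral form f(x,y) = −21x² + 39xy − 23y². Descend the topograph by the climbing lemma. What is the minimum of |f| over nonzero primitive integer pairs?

translate: b→3 (≡-39 mod 42), so (21,-39,23)→(21,3,5)
flip: (21,3,5)→(5,-3,21)
reduced (well bottom): (5,-3,21) with a≤c, −a<b≤a
well minimum |f| = |-5| = 5 (negative-definite)

5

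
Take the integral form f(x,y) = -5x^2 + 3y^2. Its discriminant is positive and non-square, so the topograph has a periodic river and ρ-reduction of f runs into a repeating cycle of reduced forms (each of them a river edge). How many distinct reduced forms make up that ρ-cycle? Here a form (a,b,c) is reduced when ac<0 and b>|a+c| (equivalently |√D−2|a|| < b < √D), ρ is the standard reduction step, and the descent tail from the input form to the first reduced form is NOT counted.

D = 60, ⌊√D⌋ = 7
descent: ρ → (3,6,-2)  [lands on river]
river: ρ → (-2,6,3)
ρ-cycle length = 2 (tail of 1 descent step not counted)

2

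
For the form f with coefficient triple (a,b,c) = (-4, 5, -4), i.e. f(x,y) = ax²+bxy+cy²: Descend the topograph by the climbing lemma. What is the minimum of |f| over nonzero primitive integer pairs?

translate: b→3 (≡-5 mod 8), so (4,-5,4)→(4,3,3)
flip: (4,3,3)→(3,-3,4)
translate: b→3 (≡-3 mod 6), so (3,-3,4)→(3,3,4)
reduced (well bottom): (3,3,4) with a≤c, −a<b≤a
well minimum |f| = |-3| = 3 (negative-definite)

3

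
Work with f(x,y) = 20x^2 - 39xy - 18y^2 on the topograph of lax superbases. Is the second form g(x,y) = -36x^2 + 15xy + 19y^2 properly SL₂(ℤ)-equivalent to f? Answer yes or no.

D₁ = 2961, D₂ = 2961
river cycle of f (length 16): (-18, 39, 20), (20, 41, -16), (-16, 23, 38), (38, 53, -1), (-1, 53, 38), (38, 23, -16), (-16, 41, 20), (20, 39, -18), (-18, 33, 26), (26, 19, -25), … (6 more)
river cycle of g (length 14): (19, 23, -32), (-32, 41, 10), (10, 39, -36), (-36, 33, 13), (13, 45, -18), (-18, 27, 31), (31, 35, -14), (-14, 49, 10), (10, 51, -9), (-9, 39, 40), … (4 more)
cycles differ ⇒ inequivalent

no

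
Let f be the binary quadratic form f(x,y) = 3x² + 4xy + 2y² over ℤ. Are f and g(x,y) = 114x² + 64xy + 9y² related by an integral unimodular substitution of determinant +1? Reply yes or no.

D₁ = -8, D₂ = -8
f: translate: b→-2 (≡4 mod 6), so (3,4,2)→(3,-2,1)
f: flip: (3,-2,1)→(1,2,3)
f: translate: b→0 (≡2 mod 2), so (1,2,3)→(1,0,2)
f: reduced (well bottom): (1,0,2) with a≤c, −a<b≤a
g: flip: (114,64,9)→(9,-64,114)
g: translate: b→8 (≡-64 mod 18), so (9,-64,114)→(9,8,2)
g: flip: (9,8,2)→(2,-8,9)
g: translate: b→0 (≡-8 mod 4), so (2,-8,9)→(2,0,1)
g: flip: (2,0,1)→(1,0,2)
g: reduced (well bottom): (1,0,2) with a≤c, −a<b≤a
reduced forms (1, 0, 2) vs (1, 0, 2) ⇒ equivalent

yes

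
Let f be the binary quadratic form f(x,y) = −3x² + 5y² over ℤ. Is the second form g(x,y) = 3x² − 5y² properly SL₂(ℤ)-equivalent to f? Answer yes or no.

D₁ = 60, D₂ = 60
river cycle of f (length 2): (-3, 6, 2), (2, 6, -3)
river cycle of g (length 2): (3, 6, -2), (-2, 6, 3)
cycles differ ⇒ inequivalent

no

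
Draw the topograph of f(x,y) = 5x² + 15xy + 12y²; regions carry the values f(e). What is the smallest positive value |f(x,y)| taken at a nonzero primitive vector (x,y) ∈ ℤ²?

translate: b→5 (≡15 mod 10), so (5,15,12)→(5,5,2)
flip: (5,5,2)→(2,-5,5)
translate: b→-1 (≡-5 mod 4), so (2,-5,5)→(2,-1,2)
flip: (2,-1,2)→(2,1,2)
reduced (well bottom): (2,1,2) with a≤c, −a<b≤a
well minimum = a = 2

2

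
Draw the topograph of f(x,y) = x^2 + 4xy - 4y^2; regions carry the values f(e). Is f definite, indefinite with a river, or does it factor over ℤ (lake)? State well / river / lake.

D = b²−4ac = 4² − 4·1·(-4) = 32
D > 0 non-square ⇒ indefinite ⇒ periodic river

river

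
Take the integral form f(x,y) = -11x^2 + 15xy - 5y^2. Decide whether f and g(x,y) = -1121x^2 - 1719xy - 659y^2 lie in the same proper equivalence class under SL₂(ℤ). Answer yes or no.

D₁ = 5, D₂ = 5
river cycle of f (length 2): (-1, 1, 1), (1, 1, -1)
river cycle of g (length 2): (-1, 1, 1), (1, 1, -1)
cycles coincide ⇒ equivalent

yes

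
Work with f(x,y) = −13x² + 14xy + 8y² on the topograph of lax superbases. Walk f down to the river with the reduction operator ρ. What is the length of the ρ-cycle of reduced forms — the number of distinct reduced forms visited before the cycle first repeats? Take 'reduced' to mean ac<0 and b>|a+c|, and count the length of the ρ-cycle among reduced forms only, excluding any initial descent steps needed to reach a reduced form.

D = 612, ⌊√D⌋ = 24
river: ρ → (8,18,-9)
river: ρ → (-9,18,8)
river: ρ → (8,14,-13)
river: ρ → (-13,12,9)
river: ρ → (9,24,-1)
river: ρ → (-1,24,9)
river: ρ → (9,12,-13)
river: ρ → (-13,14,8)
ρ-cycle length = 8 (tail of 0 descent steps not counted)

8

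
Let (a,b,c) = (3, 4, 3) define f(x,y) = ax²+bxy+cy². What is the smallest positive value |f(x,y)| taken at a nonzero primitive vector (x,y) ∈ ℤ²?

translate: b→-2 (≡4 mod 6), so (3,4,3)→(3,-2,2)
flip: (3,-2,2)→(2,2,3)
reduced (well bottom): (2,2,3) with a≤c, −a<b≤a
well minimum = a = 2

2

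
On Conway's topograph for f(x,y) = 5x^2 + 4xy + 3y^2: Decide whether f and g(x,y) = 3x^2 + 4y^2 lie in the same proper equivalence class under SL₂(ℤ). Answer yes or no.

D₁ = -44, D₂ = -48
discriminants differ ⇒ not SL₂(ℤ)-equivalent

no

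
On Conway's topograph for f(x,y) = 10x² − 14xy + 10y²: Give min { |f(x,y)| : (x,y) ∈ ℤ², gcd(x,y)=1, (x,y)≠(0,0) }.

translate: b→6 (≡-14 mod 20), so (10,-14,10)→(10,6,6)
flip: (10,6,6)→(6,-6,10)
translate: b→6 (≡-6 mod 12), so (6,-6,10)→(6,6,10)
reduced (well bottom): (6,6,10) with a≤c, −a<b≤a
well minimum = a = 6

6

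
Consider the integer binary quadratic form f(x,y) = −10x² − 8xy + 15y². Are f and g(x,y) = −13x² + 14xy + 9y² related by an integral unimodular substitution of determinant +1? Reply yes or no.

D₁ = 664, D₂ = 664
river cycle of f (length 22): (15, 8, -10), (-10, 12, 13), (13, 14, -9), (-9, 22, 5), (5, 18, -17), (-17, 16, 6), (6, 20, -11), (-11, 24, 2), (2, 24, -11), (-11, 20, 6), … (12 more)
river cycle of g (length 22): (9, 22, -5), (-5, 18, 17), (17, 16, -6), (-6, 20, 11), (11, 24, -2), (-2, 24, 11), (11, 20, -6), (-6, 16, 17), (17, 18, -5), (-5, 22, 9), … (12 more)
cycles differ ⇒ inequivalent

no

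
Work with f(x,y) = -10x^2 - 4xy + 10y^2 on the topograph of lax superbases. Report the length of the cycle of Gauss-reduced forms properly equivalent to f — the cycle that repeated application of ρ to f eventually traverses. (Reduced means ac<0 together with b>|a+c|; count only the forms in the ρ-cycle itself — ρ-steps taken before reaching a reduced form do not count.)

D = 416, ⌊√D⌋ = 20
descent: ρ → (10,4,-10)  [lands on river]
river: ρ → (-10,16,4)
river: ρ → (4,16,-10)
river: ρ → (-10,4,10)
river: ρ → (10,16,-4)
river: ρ → (-4,16,10)
ρ-cycle length = 6 (tail of 1 descent step not counted)

6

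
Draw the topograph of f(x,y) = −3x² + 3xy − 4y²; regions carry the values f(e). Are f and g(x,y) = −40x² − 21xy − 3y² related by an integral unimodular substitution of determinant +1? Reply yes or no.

D₁ = -39, D₂ = -39
f is negative-definite; reduce −f:
−f: translate: b→3 (≡-3 mod 6), so (3,-3,4)→(3,3,4)
−f: reduced (well bottom): (3,3,4) with a≤c, −a<b≤a
flip sign back: reduced form of f is (-3,-3,-4)
g is negative-definite; reduce −g:
−g: flip: (40,21,3)→(3,-21,40)
−g: translate: b→3 (≡-21 mod 6), so (3,-21,40)→(3,3,4)
−g: reduced (well bottom): (3,3,4) with a≤c, −a<b≤a
flip sign back: reduced form of g is (-3,-3,-4)
reduced forms (-3, -3, -4) vs (-3, -3, -4) ⇒ equivalent

yes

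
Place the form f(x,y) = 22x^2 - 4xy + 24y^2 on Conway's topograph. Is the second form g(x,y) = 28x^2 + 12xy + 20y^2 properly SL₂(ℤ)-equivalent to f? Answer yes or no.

D₁ = -2096, D₂ = -2096
f: reduced (well bottom): (22,-4,24) with a≤c, −a<b≤a
g: flip: (28,12,20)→(20,-12,28)
g: reduced (well bottom): (20,-12,28) with a≤c, −a<b≤a
reduced forms (22, -4, 24) vs (20, -12, 28) ⇒ inequivalent

no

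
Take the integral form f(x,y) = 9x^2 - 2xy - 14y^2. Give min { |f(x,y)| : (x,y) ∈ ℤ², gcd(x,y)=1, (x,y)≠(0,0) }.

descent: ρ → (-14,2,9)
descent: ρ → (9,16,-7)  [lands on river]
river: ρ → (-7,12,13)
river: ρ → (13,14,-6)
river: ρ → (-6,22,1)
river: ρ → (1,22,-6)
river: ρ → (-6,14,13)
river: ρ → (13,12,-7)
river: ρ → (-7,16,9)
river: ρ → (9,20,-3)
river: ρ → (-3,22,2)
river: ρ → (2,22,-3)
river: ρ → (-3,20,9)
closes: descent 2, river 12
min |a| on river = 1

1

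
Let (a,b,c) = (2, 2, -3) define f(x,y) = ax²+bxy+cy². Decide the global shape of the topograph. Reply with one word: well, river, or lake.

D = b²−4ac = 2² − 4·2·(-3) = 28
D > 0 non-square ⇒ indefinite ⇒ periodic river

river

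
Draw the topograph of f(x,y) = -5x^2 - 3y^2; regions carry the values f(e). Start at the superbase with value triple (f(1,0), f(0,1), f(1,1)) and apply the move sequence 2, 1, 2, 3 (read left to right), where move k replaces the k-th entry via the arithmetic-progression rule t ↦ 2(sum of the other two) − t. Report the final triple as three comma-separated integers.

start (-5,-3,-8) = (f(1,0),f(0,1),f(1,1))
replace slot 2: 2·((-5)+(-8)) − (-3) = -23 → (-5,-23,-8)
replace slot 1: 2·((-23)+(-8)) − (-5) = -57 → (-57,-23,-8)
replace slot 2: 2·((-57)+(-8)) − (-23) = -107 → (-57,-107,-8)
replace slot 3: 2·((-57)+(-107)) − (-8) = -320 → (-57,-107,-320)

-57,-107,-320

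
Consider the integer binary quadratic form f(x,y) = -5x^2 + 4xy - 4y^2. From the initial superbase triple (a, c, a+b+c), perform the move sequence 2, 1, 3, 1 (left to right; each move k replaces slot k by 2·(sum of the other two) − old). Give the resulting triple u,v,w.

start (-5,-4,-5) = (f(1,0),f(0,1),f(1,1))
replace slot 2: 2·((-5)+(-5)) − (-4) = -16 → (-5,-16,-5)
replace slot 1: 2·((-16)+(-5)) − (-5) = -37 → (-37,-16,-5)
replace slot 3: 2·((-37)+(-16)) − (-5) = -101 → (-37,-16,-101)
replace slot 1: 2·((-16)+(-101)) − (-37) = -197 → (-197,-16,-101)

-197,-16,-101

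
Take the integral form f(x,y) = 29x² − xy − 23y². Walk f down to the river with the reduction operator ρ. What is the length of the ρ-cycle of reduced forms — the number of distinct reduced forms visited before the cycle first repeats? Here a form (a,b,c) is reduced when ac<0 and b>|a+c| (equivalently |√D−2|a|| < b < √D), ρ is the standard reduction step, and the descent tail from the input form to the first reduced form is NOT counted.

D = 2669, ⌊√D⌋ = 51
descent: ρ → (-23,47,5)  [lands on river]
river: ρ → (5,43,-41)
river: ρ → (-41,39,7)
river: ρ → (7,45,-23)
ρ-cycle length = 4 (tail of 1 descent step not counted)

4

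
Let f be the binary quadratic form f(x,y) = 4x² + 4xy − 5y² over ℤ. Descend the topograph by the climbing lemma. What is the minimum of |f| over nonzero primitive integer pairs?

river: ρ → (-5,6,3)
river: ρ → (3,6,-5)
river: ρ → (-5,4,4)
river: ρ → (4,4,-5)
closes: descent 0, river 4
min |a| on river = 3

3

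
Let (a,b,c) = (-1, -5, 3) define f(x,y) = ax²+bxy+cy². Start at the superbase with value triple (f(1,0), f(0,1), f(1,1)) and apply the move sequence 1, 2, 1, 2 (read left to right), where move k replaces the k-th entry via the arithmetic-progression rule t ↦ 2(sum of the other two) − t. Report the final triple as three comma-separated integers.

start (-1,3,-3) = (f(1,0),f(0,1),f(1,1))
replace slot 1: 2·(3+(-3)) − (-1) = 1 → (1,3,-3)
replace slot 2: 2·(1+(-3)) − 3 = -7 → (1,-7,-3)
replace slot 1: 2·((-7)+(-3)) − 1 = -21 → (-21,-7,-3)
replace slot 2: 2·((-21)+(-3)) − (-7) = -41 → (-21,-41,-3)

-21,-41,-3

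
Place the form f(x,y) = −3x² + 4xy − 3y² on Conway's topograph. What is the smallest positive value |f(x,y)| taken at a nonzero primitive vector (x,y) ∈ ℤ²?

translate: b→2 (≡-4 mod 6), so (3,-4,3)→(3,2,2)
flip: (3,2,2)→(2,-2,3)
translate: b→2 (≡-2 mod 4), so (2,-2,3)→(2,2,3)
reduced (well bottom): (2,2,3) with a≤c, −a<b≤a
well minimum |f| = |-2| = 2 (negative-definite)

2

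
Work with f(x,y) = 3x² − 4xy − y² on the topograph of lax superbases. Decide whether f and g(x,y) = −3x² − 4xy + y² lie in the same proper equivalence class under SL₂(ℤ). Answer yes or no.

D₁ = 28, D₂ = 28
river cycle of f (length 4): (-1, 4, 3), (3, 2, -2), (-2, 2, 3), (3, 4, -1)
river cycle of g (length 4): (1, 4, -3), (-3, 2, 2), (2, 2, -3), (-3, 4, 1)
cycles differ ⇒ inequivalent

no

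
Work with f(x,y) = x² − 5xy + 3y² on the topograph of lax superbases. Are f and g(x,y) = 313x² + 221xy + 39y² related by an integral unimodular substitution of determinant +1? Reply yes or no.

D₁ = 13, D₂ = 13
river cycle of f (length 2): (-1, 3, 1), (1, 3, -1)
river cycle of g (length 2): (1, 3, -1), (-1, 3, 1)
cycles coincide ⇒ equivalent

yes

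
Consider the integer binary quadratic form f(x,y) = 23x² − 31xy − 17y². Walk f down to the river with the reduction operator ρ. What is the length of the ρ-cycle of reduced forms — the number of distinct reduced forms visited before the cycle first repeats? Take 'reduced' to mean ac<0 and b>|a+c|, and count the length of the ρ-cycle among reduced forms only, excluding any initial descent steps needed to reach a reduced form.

D = 2525, ⌊√D⌋ = 50
descent: ρ → (-17,31,23)  [lands on river]
river: ρ → (23,15,-25)
river: ρ → (-25,35,13)
river: ρ → (13,43,-13)
river: ρ → (-13,35,25)
river: ρ → (25,15,-23)
river: ρ → (-23,31,17)
river: ρ → (17,37,-17)
ρ-cycle length = 8 (tail of 1 descent step not counted)

8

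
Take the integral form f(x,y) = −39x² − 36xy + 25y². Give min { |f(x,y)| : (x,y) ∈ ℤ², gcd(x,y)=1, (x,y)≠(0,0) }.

descent: ρ → (25,36,-39)  [lands on river]
river: ρ → (-39,42,22)
river: ρ → (22,46,-35)
river: ρ → (-35,24,33)
river: ρ → (33,42,-26)
river: ρ → (-26,62,13)
river: ρ → (13,68,-11)
river: ρ → (-11,64,25)
closes: descent 1, river 8
min |a| on river = 11

11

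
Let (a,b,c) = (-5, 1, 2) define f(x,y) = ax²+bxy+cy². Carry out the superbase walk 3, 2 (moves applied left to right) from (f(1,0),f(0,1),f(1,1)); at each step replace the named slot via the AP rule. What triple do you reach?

start (-5,2,-2) = (f(1,0),f(0,1),f(1,1))
replace slot 3: 2·((-5)+2) − (-2) = -4 → (-5,2,-4)
replace slot 2: 2·((-5)+(-4)) − 2 = -20 → (-5,-20,-4)

-5,-20,-4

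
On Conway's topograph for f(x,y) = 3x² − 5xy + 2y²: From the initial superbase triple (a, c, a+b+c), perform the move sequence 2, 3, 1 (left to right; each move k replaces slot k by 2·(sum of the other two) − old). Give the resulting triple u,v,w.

start (3,2,0) = (f(1,0),f(0,1),f(1,1))
replace slot 2: 2·(3+0) − 2 = 4 → (3,4,0)
replace slot 3: 2·(3+4) − 0 = 14 → (3,4,14)
replace slot 1: 2·(4+14) − 3 = 33 → (33,4,14)

33,4,14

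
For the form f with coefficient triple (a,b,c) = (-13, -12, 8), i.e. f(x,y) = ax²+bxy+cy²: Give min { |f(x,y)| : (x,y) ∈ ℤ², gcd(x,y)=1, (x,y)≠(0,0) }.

descent: ρ → (8,12,-13)  [lands on river]
river: ρ → (-13,14,7)
river: ρ → (7,14,-13)
river: ρ → (-13,12,8)
river: ρ → (8,20,-5)
river: ρ → (-5,20,8)
closes: descent 1, river 6
min |a| on river = 5

5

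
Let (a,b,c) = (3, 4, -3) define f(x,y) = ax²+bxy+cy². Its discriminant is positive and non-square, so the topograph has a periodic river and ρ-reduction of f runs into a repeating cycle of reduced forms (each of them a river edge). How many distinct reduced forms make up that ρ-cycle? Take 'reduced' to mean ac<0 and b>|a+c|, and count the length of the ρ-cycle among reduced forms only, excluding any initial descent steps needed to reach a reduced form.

D = 52, ⌊√D⌋ = 7
river: ρ → (-3,2,4)
river: ρ → (4,6,-1)
river: ρ → (-1,6,4)
river: ρ → (4,2,-3)
river: ρ → (-3,4,3)
river: ρ → (3,2,-4)
river: ρ → (-4,6,1)
river: ρ → (1,6,-4)
river: ρ → (-4,2,3)
river: ρ → (3,4,-3)
ρ-cycle length = 10 (tail of 0 descent steps not counted)

10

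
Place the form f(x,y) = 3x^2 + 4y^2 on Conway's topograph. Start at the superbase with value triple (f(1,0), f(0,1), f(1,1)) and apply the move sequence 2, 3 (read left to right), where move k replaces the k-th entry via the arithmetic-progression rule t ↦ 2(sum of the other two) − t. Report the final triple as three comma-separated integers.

start (3,4,7) = (f(1,0),f(0,1),f(1,1))
replace slot 2: 2·(3+7) − 4 = 16 → (3,16,7)
replace slot 3: 2·(3+16) − 7 = 31 → (3,16,31)

3,16,31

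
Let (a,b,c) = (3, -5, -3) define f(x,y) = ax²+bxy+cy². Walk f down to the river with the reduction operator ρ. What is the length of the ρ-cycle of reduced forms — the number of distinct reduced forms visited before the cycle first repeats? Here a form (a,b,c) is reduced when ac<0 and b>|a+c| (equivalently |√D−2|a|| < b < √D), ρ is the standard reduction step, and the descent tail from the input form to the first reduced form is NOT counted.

D = 61, ⌊√D⌋ = 7
descent: ρ → (-3,5,3)  [lands on river]
river: ρ → (3,7,-1)
river: ρ → (-1,7,3)
river: ρ → (3,5,-3)
river: ρ → (-3,7,1)
river: ρ → (1,7,-3)
ρ-cycle length = 6 (tail of 1 descent step not counted)

6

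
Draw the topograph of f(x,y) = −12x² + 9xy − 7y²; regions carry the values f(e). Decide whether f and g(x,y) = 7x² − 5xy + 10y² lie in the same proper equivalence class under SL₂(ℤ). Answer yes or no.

D₁ = -255, D₂ = -255
f is negative-definite; reduce −f:
−f: flip: (12,-9,7)→(7,9,12)
−f: translate: b→-5 (≡9 mod 14), so (7,9,12)→(7,-5,10)
−f: reduced (well bottom): (7,-5,10) with a≤c, −a<b≤a
flip sign back: reduced form of f is (-7,5,-10)
g: reduced (well bottom): (7,-5,10) with a≤c, −a<b≤a
reduced forms (-7, 5, -10) vs (7, -5, 10) ⇒ inequivalent

no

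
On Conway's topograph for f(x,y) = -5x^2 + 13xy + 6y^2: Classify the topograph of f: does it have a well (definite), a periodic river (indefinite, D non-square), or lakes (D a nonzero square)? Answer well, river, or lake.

D = b²−4ac = 13² − 4·(-5)·6 = 289
D = 17² is a perfect square ⇒ form factors over ℤ ⇒ lakes

lake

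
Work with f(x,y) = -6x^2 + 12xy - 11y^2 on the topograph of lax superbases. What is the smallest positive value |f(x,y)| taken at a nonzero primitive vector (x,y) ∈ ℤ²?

translate: b→0 (≡-12 mod 12), so (6,-12,11)→(6,0,5)
flip: (6,0,5)→(5,0,6)
reduced (well bottom): (5,0,6) with a≤c, −a<b≤a
well minimum |f| = |-5| = 5 (negative-definite)

5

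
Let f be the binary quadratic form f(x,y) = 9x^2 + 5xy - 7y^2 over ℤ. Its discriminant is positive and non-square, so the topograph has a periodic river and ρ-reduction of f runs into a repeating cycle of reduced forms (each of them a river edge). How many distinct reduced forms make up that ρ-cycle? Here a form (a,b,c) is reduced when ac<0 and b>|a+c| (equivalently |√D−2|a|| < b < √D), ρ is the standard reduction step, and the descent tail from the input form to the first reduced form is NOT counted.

D = 277, ⌊√D⌋ = 16
river: ρ → (-7,9,7)
river: ρ → (7,5,-9)
river: ρ → (-9,13,3)
river: ρ → (3,11,-13)
river: ρ → (-13,15,1)
river: ρ → (1,15,-13)
river: ρ → (-13,11,3)
river: ρ → (3,13,-9)
river: ρ → (-9,5,7)
river: ρ → (7,9,-7)
river: ρ → (-7,5,9)
river: ρ → (9,13,-3)
river: ρ → (-3,11,13)
river: ρ → (13,15,-1)
river: ρ → (-1,15,13)
river: ρ → (13,11,-3)
river: ρ → (-3,13,9)
river: ρ → (9,5,-7)
ρ-cycle length = 18 (tail of 0 descent steps not counted)

18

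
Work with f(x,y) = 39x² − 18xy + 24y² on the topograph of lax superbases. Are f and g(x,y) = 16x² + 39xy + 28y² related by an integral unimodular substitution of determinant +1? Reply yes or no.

D₁ = -3420, D₂ = -271
discriminants differ ⇒ not SL₂(ℤ)-equivalent

no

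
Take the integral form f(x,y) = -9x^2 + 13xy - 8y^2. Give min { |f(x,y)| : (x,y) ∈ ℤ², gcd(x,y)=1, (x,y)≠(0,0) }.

translate: b→5 (≡-13 mod 18), so (9,-13,8)→(9,5,4)
flip: (9,5,4)→(4,-5,9)
translate: b→3 (≡-5 mod 8), so (4,-5,9)→(4,3,8)
reduced (well bottom): (4,3,8) with a≤c, −a<b≤a
well minimum |f| = |-4| = 4 (negative-definite)

4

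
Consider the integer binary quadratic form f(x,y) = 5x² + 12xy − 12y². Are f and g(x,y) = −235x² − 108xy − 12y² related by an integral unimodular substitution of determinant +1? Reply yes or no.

D₁ = 384, D₂ = 384
river cycle of f (length 4): (-12, 12, 5), (5, 18, -3), (-3, 18, 5), (5, 12, -12)
river cycle of g (length 4): (-12, 12, 5), (5, 18, -3), (-3, 18, 5), (5, 12, -12)
cycles coincide ⇒ equivalent

yes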